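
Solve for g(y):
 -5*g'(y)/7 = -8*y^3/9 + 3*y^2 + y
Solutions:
 g(y) = C1 + 14*y^4/45 - 7*y^3/5 - 7*y^2/10


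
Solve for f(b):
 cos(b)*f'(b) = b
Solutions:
 f(b) = C1 + Integral(b/cos(b), b)


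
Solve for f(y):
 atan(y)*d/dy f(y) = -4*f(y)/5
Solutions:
 f(y) = C1*exp(-4*Integral(1/atan(y), y)/5)


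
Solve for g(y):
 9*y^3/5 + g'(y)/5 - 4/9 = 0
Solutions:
 g(y) = C1 - 9*y^4/4 + 20*y/9


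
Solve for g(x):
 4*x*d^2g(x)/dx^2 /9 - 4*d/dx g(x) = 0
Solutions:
 g(x) = C1 + C2*x^10


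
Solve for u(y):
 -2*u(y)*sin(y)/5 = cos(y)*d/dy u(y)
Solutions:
 u(y) = C1*cos(y)^(2/5)


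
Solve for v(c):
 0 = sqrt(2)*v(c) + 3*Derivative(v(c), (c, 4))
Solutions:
 v(c) = (C1*sin(2^(5/8)*3^(3/4)*c/6) + C2*cos(2^(5/8)*3^(3/4)*c/6))*exp(-2^(5/8)*3^(3/4)*c/6) + (C3*sin(2^(5/8)*3^(3/4)*c/6) + C4*cos(2^(5/8)*3^(3/4)*c/6))*exp(2^(5/8)*3^(3/4)*c/6)


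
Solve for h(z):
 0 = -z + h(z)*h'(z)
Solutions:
 h(z) = -sqrt(C1 + z^2)
 h(z) = sqrt(C1 + z^2)


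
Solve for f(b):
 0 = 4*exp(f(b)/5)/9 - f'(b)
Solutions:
 f(b) = 5*log(-1/(C1 + 4*b)) + 5*log(45)


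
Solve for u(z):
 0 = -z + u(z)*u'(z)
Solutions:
 u(z) = -sqrt(C1 + z^2)
 u(z) = sqrt(C1 + z^2)


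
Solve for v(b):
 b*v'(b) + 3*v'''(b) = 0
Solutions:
 v(b) = C1 + Integral(C2*airyai(-3^(2/3)*b/3) + C3*airybi(-3^(2/3)*b/3), b)


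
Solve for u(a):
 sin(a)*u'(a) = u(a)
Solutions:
 u(a) = C1*sqrt(cos(a) - 1)/sqrt(cos(a) + 1)


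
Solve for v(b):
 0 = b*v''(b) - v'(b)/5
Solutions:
 v(b) = C1 + C2*b^(6/5)


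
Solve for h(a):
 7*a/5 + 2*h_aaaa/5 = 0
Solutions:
 h(a) = C1 + C2*a + C3*a^2 + C4*a^3 - 7*a^5/240


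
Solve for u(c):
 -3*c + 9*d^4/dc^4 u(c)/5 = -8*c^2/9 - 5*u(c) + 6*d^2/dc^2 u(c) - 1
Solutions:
 u(c) = -8*c^2/45 + 3*c/5 + (C1 + C2*c)*exp(-sqrt(15)*c/3) + (C3 + C4*c)*exp(sqrt(15)*c/3) - 47/75


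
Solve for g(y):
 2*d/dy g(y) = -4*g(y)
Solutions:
 g(y) = C1*exp(-2*y)


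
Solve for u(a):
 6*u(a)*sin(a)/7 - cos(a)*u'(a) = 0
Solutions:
 u(a) = C1/cos(a)^(6/7)


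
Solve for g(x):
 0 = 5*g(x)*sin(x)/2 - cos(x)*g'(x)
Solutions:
 g(x) = C1/cos(x)^(5/2)


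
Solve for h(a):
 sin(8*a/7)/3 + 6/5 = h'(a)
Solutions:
 h(a) = C1 + 6*a/5 - 7*cos(8*a/7)/24


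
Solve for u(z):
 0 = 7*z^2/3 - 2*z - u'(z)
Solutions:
 u(z) = C1 + 7*z^3/9 - z^2


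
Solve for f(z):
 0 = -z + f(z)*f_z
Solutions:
 f(z) = -sqrt(C1 + z^2)
 f(z) = sqrt(C1 + z^2)


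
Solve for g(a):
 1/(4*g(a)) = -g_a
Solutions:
 g(a) = -sqrt(C1 - 2*a)/2
 g(a) = sqrt(C1 - 2*a)/2


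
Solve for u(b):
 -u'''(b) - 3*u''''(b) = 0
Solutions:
 u(b) = C1 + C2*b + C3*b^2 + C4*exp(-b/3)


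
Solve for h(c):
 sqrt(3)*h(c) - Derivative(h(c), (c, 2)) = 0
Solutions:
 h(c) = C1*exp(-3^(1/4)*c) + C2*exp(3^(1/4)*c)


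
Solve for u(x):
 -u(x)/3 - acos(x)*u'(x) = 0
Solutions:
 u(x) = C1*exp(-Integral(1/acos(x), x)/3)


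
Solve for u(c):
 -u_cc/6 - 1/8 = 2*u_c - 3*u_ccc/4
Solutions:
 u(c) = C1 + C2*exp(c*(1 - sqrt(217))/9) + C3*exp(c*(1 + sqrt(217))/9) - c/16


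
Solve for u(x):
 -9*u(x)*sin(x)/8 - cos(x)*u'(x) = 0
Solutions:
 u(x) = C1*cos(x)^(9/8)


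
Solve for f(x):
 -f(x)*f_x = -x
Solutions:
 f(x) = -sqrt(C1 + x^2)
 f(x) = sqrt(C1 + x^2)


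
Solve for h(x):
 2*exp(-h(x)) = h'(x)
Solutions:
 h(x) = log(C1 + 2*x)


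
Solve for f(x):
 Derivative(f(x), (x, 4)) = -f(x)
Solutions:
 f(x) = (C1*sin(sqrt(2)*x/2) + C2*cos(sqrt(2)*x/2))*exp(-sqrt(2)*x/2) + (C3*sin(sqrt(2)*x/2) + C4*cos(sqrt(2)*x/2))*exp(sqrt(2)*x/2)


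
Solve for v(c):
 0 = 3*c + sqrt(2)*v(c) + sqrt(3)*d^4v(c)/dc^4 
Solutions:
 v(c) = -3*sqrt(2)*c/2 + (C1*sin(2^(5/8)*3^(7/8)*c/6) + C2*cos(2^(5/8)*3^(7/8)*c/6))*exp(-2^(5/8)*3^(7/8)*c/6) + (C3*sin(2^(5/8)*3^(7/8)*c/6) + C4*cos(2^(5/8)*3^(7/8)*c/6))*exp(2^(5/8)*3^(7/8)*c/6)


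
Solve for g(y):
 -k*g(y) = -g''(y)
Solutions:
 g(y) = C1*exp(-sqrt(k)*y) + C2*exp(sqrt(k)*y)


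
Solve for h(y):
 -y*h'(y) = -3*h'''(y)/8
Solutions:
 h(y) = C1 + Integral(C2*airyai(2*3^(2/3)*y/3) + C3*airybi(2*3^(2/3)*y/3), y)


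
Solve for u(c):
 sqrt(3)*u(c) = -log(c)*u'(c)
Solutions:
 u(c) = C1*exp(-sqrt(3)*li(c))


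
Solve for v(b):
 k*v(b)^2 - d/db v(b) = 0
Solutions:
 v(b) = -1/(C1 + b*k)


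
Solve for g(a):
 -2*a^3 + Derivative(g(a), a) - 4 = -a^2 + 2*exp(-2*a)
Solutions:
 g(a) = C1 + a^4/2 - a^3/3 + 4*a - exp(-2*a)


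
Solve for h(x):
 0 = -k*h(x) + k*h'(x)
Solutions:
 h(x) = C1*exp(x)


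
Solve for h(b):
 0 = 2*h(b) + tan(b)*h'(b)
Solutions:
 h(b) = C1/sin(b)^2


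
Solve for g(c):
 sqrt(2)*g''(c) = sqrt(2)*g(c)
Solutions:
 g(c) = C1*exp(-c) + C2*exp(c)


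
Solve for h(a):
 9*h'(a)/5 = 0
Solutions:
 h(a) = C1


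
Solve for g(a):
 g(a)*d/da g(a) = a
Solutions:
 g(a) = -sqrt(C1 + a^2)
 g(a) = sqrt(C1 + a^2)


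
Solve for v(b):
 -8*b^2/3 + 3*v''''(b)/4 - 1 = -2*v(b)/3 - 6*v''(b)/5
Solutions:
 v(b) = 4*b^2 + (C1*sin(2^(3/4)*sqrt(3)*b*cos(atan(sqrt(14)/6)/2)/3) + C2*cos(2^(3/4)*sqrt(3)*b*cos(atan(sqrt(14)/6)/2)/3))*exp(-2^(3/4)*sqrt(3)*b*sin(atan(sqrt(14)/6)/2)/3) + (C3*sin(2^(3/4)*sqrt(3)*b*cos(atan(sqrt(14)/6)/2)/3) + C4*cos(2^(3/4)*sqrt(3)*b*cos(atan(sqrt(14)/6)/2)/3))*exp(2^(3/4)*sqrt(3)*b*sin(atan(sqrt(14)/6)/2)/3) - 129/10


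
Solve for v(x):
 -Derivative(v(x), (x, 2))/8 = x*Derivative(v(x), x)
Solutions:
 v(x) = C1 + C2*erf(2*x)


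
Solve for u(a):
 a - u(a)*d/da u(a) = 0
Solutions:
 u(a) = -sqrt(C1 + a^2)
 u(a) = sqrt(C1 + a^2)


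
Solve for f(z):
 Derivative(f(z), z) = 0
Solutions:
 f(z) = C1


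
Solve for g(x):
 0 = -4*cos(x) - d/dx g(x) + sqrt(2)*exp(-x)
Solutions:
 g(x) = C1 - 4*sin(x) - sqrt(2)*exp(-x)


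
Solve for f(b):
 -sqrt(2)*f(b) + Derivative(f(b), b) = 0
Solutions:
 f(b) = C1*exp(sqrt(2)*b)


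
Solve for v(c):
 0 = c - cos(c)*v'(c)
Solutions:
 v(c) = C1 + Integral(c/cos(c), c)


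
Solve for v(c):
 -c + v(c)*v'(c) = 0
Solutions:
 v(c) = -sqrt(C1 + c^2)
 v(c) = sqrt(C1 + c^2)


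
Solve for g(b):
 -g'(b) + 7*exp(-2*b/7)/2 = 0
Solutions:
 g(b) = C1 - 49*exp(-2*b/7)/4


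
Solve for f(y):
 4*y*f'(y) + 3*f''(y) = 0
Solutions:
 f(y) = C1 + C2*erf(sqrt(6)*y/3)


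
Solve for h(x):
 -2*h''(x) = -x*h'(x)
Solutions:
 h(x) = C1 + C2*erfi(x/2)


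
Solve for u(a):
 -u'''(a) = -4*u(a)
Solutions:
 u(a) = C3*exp(2^(2/3)*a) + (C1*sin(2^(2/3)*sqrt(3)*a/2) + C2*cos(2^(2/3)*sqrt(3)*a/2))*exp(-2^(2/3)*a/2)


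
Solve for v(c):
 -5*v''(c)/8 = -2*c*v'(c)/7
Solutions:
 v(c) = C1 + C2*erfi(2*sqrt(70)*c/35)


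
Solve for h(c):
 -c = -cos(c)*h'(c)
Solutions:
 h(c) = C1 + Integral(c/cos(c), c)


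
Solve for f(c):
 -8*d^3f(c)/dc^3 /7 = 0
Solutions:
 f(c) = C1 + C2*c + C3*c^2


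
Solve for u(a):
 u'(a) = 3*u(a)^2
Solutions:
 u(a) = -1/(C1 + 3*a)


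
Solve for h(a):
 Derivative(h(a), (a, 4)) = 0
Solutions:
 h(a) = C1 + C2*a + C3*a^2 + C4*a^3


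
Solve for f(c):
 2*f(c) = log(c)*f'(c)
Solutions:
 f(c) = C1*exp(2*li(c))


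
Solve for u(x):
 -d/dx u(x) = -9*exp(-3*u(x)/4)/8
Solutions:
 u(x) = 4*log(C1 + 27*x/32)/3
 u(x) = 4*log((-6^(1/3) - 2^(1/3)*3^(5/6)*I)*(C1 + 9*x)^(1/3)/8)
 u(x) = 4*log((-6^(1/3) + 2^(1/3)*3^(5/6)*I)*(C1 + 9*x)^(1/3)/8)


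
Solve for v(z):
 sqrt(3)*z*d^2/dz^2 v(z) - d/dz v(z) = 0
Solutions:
 v(z) = C1 + C2*z^(sqrt(3)/3 + 1)


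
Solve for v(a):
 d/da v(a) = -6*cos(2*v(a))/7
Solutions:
 6*a/7 - log(sin(2*v(a)) - 1)/4 + log(sin(2*v(a)) + 1)/4 = C1


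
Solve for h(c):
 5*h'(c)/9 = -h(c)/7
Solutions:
 h(c) = C1*exp(-9*c/35)


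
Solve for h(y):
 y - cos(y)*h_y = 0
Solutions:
 h(y) = C1 + Integral(y/cos(y), y)


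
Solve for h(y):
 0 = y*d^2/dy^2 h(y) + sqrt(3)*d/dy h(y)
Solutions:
 h(y) = C1 + C2*y^(1 - sqrt(3))


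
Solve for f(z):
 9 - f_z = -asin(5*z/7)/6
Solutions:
 f(z) = C1 + z*asin(5*z/7)/6 + 9*z + sqrt(49 - 25*z^2)/30


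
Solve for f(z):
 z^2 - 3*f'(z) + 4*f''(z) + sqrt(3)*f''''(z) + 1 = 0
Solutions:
 f(z) = C1 + C2*exp(z*(-2^(2/3)*3^(1/6)*(27 + sqrt(256*sqrt(3) + 729))^(1/3) + 8*6^(1/3)/(27 + sqrt(256*sqrt(3) + 729))^(1/3))/12)*sin(z*(8*2^(1/3)*3^(5/6)/(27 + sqrt(256*sqrt(3) + 729))^(1/3) + 6^(2/3)*(27 + sqrt(256*sqrt(3) + 729))^(1/3))/12) + C3*exp(z*(-2^(2/3)*3^(1/6)*(27 + sqrt(256*sqrt(3) + 729))^(1/3) + 8*6^(1/3)/(27 + sqrt(256*sqrt(3) + 729))^(1/3))/12)*cos(z*(8*2^(1/3)*3^(5/6)/(27 + sqrt(256*sqrt(3) + 729))^(1/3) + 6^(2/3)*(27 + sqrt(256*sqrt(3) + 729))^(1/3))/12) + C4*exp(-z*(-2^(2/3)*3^(1/6)*(27 + sqrt(256*sqrt(3) + 729))^(1/3) + 8*6^(1/3)/(27 + sqrt(256*sqrt(3) + 729))^(1/3))/6) + z^3/9 + 4*z^2/9 + 41*z/27


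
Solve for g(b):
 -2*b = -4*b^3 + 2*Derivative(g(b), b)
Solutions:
 g(b) = C1 + b^4/2 - b^2/2


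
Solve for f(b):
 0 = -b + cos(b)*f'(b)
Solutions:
 f(b) = C1 + Integral(b/cos(b), b)


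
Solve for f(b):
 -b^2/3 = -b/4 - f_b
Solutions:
 f(b) = C1 + b^3/9 - b^2/8


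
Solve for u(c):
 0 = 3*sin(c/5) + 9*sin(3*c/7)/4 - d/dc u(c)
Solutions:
 u(c) = C1 - 15*cos(c/5) - 21*cos(3*c/7)/4


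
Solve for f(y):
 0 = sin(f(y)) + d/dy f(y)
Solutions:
 f(y) = -acos((-C1 - exp(2*y))/(C1 - exp(2*y))) + 2*pi
 f(y) = acos((-C1 - exp(2*y))/(C1 - exp(2*y)))


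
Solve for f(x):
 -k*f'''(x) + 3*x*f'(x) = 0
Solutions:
 f(x) = C1 + Integral(C2*airyai(3^(1/3)*x*(1/k)^(1/3)) + C3*airybi(3^(1/3)*x*(1/k)^(1/3)), x)


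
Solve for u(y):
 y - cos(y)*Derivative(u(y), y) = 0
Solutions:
 u(y) = C1 + Integral(y/cos(y), y)


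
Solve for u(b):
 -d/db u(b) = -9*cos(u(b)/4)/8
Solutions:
 -9*b/8 - 2*log(sin(u(b)/4) - 1) + 2*log(sin(u(b)/4) + 1) = C1


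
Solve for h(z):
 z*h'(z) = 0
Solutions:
 h(z) = C1


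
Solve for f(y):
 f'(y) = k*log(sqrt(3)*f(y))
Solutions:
 Integral(1/(2*log(_y) + log(3)), (_y, f(y))) = C1 + k*y/2


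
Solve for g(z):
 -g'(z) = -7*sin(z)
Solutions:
 g(z) = C1 - 7*cos(z)


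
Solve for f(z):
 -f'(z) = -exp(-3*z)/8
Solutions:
 f(z) = C1 - exp(-3*z)/24


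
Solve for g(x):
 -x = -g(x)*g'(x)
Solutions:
 g(x) = -sqrt(C1 + x^2)
 g(x) = sqrt(C1 + x^2)


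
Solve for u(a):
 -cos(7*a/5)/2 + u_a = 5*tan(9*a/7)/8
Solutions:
 u(a) = C1 - 35*log(cos(9*a/7))/72 + 5*sin(7*a/5)/14


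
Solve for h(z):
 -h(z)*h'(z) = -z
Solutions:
 h(z) = -sqrt(C1 + z^2)
 h(z) = sqrt(C1 + z^2)


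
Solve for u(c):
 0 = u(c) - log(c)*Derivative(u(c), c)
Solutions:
 u(c) = C1*exp(li(c))


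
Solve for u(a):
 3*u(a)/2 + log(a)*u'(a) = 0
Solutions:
 u(a) = C1*exp(-3*li(a)/2)


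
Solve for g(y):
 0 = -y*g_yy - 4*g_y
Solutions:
 g(y) = C1 + C2/y^3


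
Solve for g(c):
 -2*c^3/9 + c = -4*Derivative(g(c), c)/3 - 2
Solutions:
 g(c) = C1 + c^4/24 - 3*c^2/8 - 3*c/2


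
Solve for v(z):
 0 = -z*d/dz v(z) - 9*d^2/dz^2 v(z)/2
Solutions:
 v(z) = C1 + C2*erf(z/3)


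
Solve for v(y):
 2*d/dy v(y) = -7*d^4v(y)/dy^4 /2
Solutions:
 v(y) = C1 + C4*exp(-14^(2/3)*y/7) + (C2*sin(14^(2/3)*sqrt(3)*y/14) + C3*cos(14^(2/3)*sqrt(3)*y/14))*exp(14^(2/3)*y/14)


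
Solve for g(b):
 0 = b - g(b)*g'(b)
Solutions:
 g(b) = -sqrt(C1 + b^2)
 g(b) = sqrt(C1 + b^2)


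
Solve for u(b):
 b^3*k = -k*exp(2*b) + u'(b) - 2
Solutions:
 u(b) = C1 + b^4*k/4 + 2*b + k*exp(2*b)/2


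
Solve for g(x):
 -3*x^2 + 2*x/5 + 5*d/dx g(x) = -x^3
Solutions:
 g(x) = C1 - x^4/20 + x^3/5 - x^2/25


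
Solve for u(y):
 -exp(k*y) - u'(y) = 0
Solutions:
 u(y) = C1 - exp(k*y)/k


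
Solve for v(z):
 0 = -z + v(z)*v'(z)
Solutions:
 v(z) = -sqrt(C1 + z^2)
 v(z) = sqrt(C1 + z^2)


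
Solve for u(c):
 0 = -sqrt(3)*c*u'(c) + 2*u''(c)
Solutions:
 u(c) = C1 + C2*erfi(3^(1/4)*c/2)


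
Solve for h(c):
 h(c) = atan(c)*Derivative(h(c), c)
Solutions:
 h(c) = C1*exp(Integral(1/atan(c), c))


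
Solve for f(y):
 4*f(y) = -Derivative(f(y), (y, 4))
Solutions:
 f(y) = (C1*sin(y) + C2*cos(y))*exp(-y) + (C3*sin(y) + C4*cos(y))*exp(y)


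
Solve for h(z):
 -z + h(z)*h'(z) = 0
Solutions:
 h(z) = -sqrt(C1 + z^2)
 h(z) = sqrt(C1 + z^2)


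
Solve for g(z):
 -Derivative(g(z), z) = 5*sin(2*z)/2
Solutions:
 g(z) = C1 + 5*cos(2*z)/4


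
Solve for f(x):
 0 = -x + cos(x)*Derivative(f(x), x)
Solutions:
 f(x) = C1 + Integral(x/cos(x), x)


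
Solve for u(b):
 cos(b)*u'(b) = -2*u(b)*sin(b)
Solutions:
 u(b) = C1*cos(b)^2


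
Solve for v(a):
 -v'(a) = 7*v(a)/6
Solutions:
 v(a) = C1*exp(-7*a/6)


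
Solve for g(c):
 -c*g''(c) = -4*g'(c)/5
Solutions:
 g(c) = C1 + C2*c^(9/5)


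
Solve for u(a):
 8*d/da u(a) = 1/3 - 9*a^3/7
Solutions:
 u(a) = C1 - 9*a^4/224 + a/24


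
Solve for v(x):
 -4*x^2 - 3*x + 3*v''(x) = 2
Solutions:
 v(x) = C1 + C2*x + x^4/9 + x^3/6 + x^2/3


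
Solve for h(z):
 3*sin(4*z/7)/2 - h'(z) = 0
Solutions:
 h(z) = C1 - 21*cos(4*z/7)/8


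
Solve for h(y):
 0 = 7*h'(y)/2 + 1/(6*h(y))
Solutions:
 h(y) = -sqrt(C1 - 42*y)/21
 h(y) = sqrt(C1 - 42*y)/21


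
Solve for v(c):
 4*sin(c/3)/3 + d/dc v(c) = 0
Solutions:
 v(c) = C1 + 4*cos(c/3)


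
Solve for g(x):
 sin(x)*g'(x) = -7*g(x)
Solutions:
 g(x) = C1*sqrt(cos(x) + 1)*(cos(x)^3 + 3*cos(x)^2 + 3*cos(x) + 1)/(sqrt(cos(x) - 1)*(cos(x)^3 - 3*cos(x)^2 + 3*cos(x) - 1))


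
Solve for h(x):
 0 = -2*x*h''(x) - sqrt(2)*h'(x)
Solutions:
 h(x) = C1 + C2*x^(1 - sqrt(2)/2)


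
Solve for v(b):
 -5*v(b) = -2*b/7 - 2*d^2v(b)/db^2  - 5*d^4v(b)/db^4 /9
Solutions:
 v(b) = C1*exp(-sqrt(15)*b*sqrt(-3 + sqrt(34))/5) + C2*exp(sqrt(15)*b*sqrt(-3 + sqrt(34))/5) + C3*sin(sqrt(15)*b*sqrt(3 + sqrt(34))/5) + C4*cos(sqrt(15)*b*sqrt(3 + sqrt(34))/5) + 2*b/35


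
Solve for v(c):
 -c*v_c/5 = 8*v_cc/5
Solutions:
 v(c) = C1 + C2*erf(c/4)


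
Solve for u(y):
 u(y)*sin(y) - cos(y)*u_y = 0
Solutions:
 u(y) = C1/cos(y)


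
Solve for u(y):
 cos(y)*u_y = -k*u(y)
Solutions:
 u(y) = C1*exp(k*(log(sin(y) - 1) - log(sin(y) + 1))/2)


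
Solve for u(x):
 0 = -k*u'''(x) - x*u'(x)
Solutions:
 u(x) = C1 + Integral(C2*airyai(x*(-1/k)^(1/3)) + C3*airybi(x*(-1/k)^(1/3)), x)


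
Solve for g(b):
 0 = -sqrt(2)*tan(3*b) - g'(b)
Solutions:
 g(b) = C1 + sqrt(2)*log(cos(3*b))/3


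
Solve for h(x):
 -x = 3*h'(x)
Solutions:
 h(x) = C1 - x^2/6


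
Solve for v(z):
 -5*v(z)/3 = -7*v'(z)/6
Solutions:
 v(z) = C1*exp(10*z/7)


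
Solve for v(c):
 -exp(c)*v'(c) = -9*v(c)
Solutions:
 v(c) = C1*exp(-9*exp(-c))


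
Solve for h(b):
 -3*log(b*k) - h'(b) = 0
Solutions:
 h(b) = C1 - 3*b*log(b*k) + 3*b


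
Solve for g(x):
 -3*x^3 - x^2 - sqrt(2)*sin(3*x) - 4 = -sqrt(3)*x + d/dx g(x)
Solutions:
 g(x) = C1 - 3*x^4/4 - x^3/3 + sqrt(3)*x^2/2 - 4*x + sqrt(2)*cos(3*x)/3


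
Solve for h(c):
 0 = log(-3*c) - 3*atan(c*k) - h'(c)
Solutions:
 h(c) = C1 + c*log(-c) - c + c*log(3) - 3*Piecewise((c*atan(c*k) - log(c^2*k^2 + 1)/(2*k), Ne(k, 0)), (0, True))


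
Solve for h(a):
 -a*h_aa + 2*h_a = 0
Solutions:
 h(a) = C1 + C2*a^3


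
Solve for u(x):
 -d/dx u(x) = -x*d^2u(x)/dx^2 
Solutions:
 u(x) = C1 + C2*x^2


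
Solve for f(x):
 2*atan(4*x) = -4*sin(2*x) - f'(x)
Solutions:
 f(x) = C1 - 2*x*atan(4*x) + log(16*x^2 + 1)/4 + 2*cos(2*x)


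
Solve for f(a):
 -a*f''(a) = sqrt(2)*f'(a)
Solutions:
 f(a) = C1 + C2*a^(1 - sqrt(2))


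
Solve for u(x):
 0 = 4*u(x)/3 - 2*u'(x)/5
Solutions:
 u(x) = C1*exp(10*x/3)


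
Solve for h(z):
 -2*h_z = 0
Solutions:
 h(z) = C1


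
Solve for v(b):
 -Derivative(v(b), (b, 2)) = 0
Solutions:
 v(b) = C1 + C2*b


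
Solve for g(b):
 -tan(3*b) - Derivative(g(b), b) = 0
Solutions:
 g(b) = C1 + log(cos(3*b))/3


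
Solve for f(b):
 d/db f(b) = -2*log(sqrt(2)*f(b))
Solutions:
 Integral(1/(2*log(_y) + log(2)), (_y, f(b))) = C1 - b


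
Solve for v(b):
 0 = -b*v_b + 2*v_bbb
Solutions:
 v(b) = C1 + Integral(C2*airyai(2^(2/3)*b/2) + C3*airybi(2^(2/3)*b/2), b)


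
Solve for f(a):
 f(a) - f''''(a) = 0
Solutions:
 f(a) = C1*exp(-a) + C2*exp(a) + C3*sin(a) + C4*cos(a)


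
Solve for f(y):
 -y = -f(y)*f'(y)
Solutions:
 f(y) = -sqrt(C1 + y^2)
 f(y) = sqrt(C1 + y^2)


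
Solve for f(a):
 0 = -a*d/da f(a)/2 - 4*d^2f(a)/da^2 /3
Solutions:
 f(a) = C1 + C2*erf(sqrt(3)*a/4)


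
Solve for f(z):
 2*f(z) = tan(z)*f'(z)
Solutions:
 f(z) = C1*sin(z)^2


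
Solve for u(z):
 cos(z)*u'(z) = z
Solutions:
 u(z) = C1 + Integral(z/cos(z), z)


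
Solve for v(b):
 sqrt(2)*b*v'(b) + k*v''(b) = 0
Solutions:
 v(b) = C1 + C2*sqrt(k)*erf(2^(3/4)*b*sqrt(1/k)/2)


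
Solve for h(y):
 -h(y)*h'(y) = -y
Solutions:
 h(y) = -sqrt(C1 + y^2)
 h(y) = sqrt(C1 + y^2)


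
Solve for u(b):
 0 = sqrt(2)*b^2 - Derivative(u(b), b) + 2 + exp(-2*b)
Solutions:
 u(b) = C1 + sqrt(2)*b^3/3 + 2*b - exp(-2*b)/2


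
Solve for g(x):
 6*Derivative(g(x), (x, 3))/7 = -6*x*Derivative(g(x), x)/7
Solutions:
 g(x) = C1 + Integral(C2*airyai(-x) + C3*airybi(-x), x)


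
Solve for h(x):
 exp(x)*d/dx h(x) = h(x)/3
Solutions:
 h(x) = C1*exp(-exp(-x)/3)


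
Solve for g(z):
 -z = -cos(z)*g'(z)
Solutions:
 g(z) = C1 + Integral(z/cos(z), z)


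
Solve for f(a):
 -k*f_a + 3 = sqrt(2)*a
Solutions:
 f(a) = C1 - sqrt(2)*a^2/(2*k) + 3*a/k


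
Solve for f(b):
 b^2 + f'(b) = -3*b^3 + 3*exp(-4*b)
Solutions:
 f(b) = C1 - 3*b^4/4 - b^3/3 - 3*exp(-4*b)/4


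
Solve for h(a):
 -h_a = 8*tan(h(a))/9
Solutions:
 h(a) = pi - asin(C1*exp(-8*a/9))
 h(a) = asin(C1*exp(-8*a/9))


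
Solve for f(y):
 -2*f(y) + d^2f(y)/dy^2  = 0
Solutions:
 f(y) = C1*exp(-sqrt(2)*y) + C2*exp(sqrt(2)*y)


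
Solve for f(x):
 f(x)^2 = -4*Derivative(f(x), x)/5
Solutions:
 f(x) = 4/(C1 + 5*x)


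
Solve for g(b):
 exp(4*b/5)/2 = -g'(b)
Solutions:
 g(b) = C1 - 5*exp(4*b/5)/8


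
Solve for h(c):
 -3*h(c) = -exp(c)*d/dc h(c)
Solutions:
 h(c) = C1*exp(-3*exp(-c))


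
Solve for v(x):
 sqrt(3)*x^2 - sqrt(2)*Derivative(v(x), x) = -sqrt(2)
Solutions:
 v(x) = C1 + sqrt(6)*x^3/6 + x


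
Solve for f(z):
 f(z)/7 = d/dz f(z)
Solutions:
 f(z) = C1*exp(z/7)


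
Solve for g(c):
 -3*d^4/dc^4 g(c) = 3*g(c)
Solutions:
 g(c) = (C1*sin(sqrt(2)*c/2) + C2*cos(sqrt(2)*c/2))*exp(-sqrt(2)*c/2) + (C3*sin(sqrt(2)*c/2) + C4*cos(sqrt(2)*c/2))*exp(sqrt(2)*c/2)


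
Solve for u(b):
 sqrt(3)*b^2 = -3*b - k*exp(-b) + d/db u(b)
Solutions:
 u(b) = C1 + sqrt(3)*b^3/3 + 3*b^2/2 - k*exp(-b)


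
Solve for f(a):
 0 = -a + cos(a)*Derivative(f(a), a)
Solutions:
 f(a) = C1 + Integral(a/cos(a), a)


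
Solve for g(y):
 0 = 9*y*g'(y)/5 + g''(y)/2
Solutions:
 g(y) = C1 + C2*erf(3*sqrt(5)*y/5)


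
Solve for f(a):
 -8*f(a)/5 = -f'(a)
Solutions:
 f(a) = C1*exp(8*a/5)


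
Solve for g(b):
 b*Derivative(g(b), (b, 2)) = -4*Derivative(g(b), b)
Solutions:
 g(b) = C1 + C2/b^3


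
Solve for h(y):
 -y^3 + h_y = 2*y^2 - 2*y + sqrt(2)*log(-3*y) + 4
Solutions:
 h(y) = C1 + y^4/4 + 2*y^3/3 - y^2 + sqrt(2)*y*log(-y) + y*(-sqrt(2) + sqrt(2)*log(3) + 4)


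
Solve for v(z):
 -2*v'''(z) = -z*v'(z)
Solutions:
 v(z) = C1 + Integral(C2*airyai(2^(2/3)*z/2) + C3*airybi(2^(2/3)*z/2), z)


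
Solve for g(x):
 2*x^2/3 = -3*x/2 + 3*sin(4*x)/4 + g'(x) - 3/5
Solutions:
 g(x) = C1 + 2*x^3/9 + 3*x^2/4 + 3*x/5 + 3*cos(4*x)/16


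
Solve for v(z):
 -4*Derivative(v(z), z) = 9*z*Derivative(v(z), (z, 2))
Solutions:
 v(z) = C1 + C2*z^(5/9)


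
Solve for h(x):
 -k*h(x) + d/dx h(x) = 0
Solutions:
 h(x) = C1*exp(k*x)


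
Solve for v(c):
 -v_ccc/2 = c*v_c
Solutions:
 v(c) = C1 + Integral(C2*airyai(-2^(1/3)*c) + C3*airybi(-2^(1/3)*c), c)


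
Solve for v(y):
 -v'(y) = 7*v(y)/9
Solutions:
 v(y) = C1*exp(-7*y/9)


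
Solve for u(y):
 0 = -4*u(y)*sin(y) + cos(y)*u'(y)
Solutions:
 u(y) = C1/cos(y)^4


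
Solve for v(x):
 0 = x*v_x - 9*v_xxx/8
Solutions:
 v(x) = C1 + Integral(C2*airyai(2*3^(1/3)*x/3) + C3*airybi(2*3^(1/3)*x/3), x)


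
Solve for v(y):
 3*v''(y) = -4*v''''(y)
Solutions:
 v(y) = C1 + C2*y + C3*sin(sqrt(3)*y/2) + C4*cos(sqrt(3)*y/2)


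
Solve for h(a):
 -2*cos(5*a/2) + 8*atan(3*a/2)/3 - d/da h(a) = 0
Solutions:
 h(a) = C1 + 8*a*atan(3*a/2)/3 - 8*log(9*a^2 + 4)/9 - 4*sin(5*a/2)/5


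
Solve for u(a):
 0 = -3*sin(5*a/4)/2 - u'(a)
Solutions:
 u(a) = C1 + 6*cos(5*a/4)/5


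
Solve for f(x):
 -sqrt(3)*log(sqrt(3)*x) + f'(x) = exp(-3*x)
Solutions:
 f(x) = C1 + sqrt(3)*x*log(x) + sqrt(3)*x*(-1 + log(3)/2) - exp(-3*x)/3


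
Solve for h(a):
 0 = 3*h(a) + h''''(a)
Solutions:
 h(a) = (C1*sin(sqrt(2)*3^(1/4)*a/2) + C2*cos(sqrt(2)*3^(1/4)*a/2))*exp(-sqrt(2)*3^(1/4)*a/2) + (C3*sin(sqrt(2)*3^(1/4)*a/2) + C4*cos(sqrt(2)*3^(1/4)*a/2))*exp(sqrt(2)*3^(1/4)*a/2)


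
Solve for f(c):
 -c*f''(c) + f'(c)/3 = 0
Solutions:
 f(c) = C1 + C2*c^(4/3)


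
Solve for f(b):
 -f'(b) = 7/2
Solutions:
 f(b) = C1 - 7*b/2


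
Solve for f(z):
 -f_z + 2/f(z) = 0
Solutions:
 f(z) = -sqrt(C1 + 4*z)
 f(z) = sqrt(C1 + 4*z)


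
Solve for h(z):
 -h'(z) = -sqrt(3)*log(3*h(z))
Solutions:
 -sqrt(3)*Integral(1/(log(_y) + log(3)), (_y, h(z)))/3 = C1 - z


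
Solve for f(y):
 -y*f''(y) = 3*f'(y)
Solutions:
 f(y) = C1 + C2/y^2


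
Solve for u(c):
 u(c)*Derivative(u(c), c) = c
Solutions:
 u(c) = -sqrt(C1 + c^2)
 u(c) = sqrt(C1 + c^2)


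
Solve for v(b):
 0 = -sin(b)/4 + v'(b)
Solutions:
 v(b) = C1 - cos(b)/4


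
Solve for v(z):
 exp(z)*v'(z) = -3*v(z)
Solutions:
 v(z) = C1*exp(3*exp(-z))


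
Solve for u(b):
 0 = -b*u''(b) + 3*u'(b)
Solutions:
 u(b) = C1 + C2*b^4


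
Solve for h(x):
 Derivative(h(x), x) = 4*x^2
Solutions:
 h(x) = C1 + 4*x^3/3


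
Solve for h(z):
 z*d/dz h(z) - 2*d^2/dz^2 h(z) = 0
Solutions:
 h(z) = C1 + C2*erfi(z/2)


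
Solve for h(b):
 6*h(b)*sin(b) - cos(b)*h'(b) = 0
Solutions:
 h(b) = C1/cos(b)^6


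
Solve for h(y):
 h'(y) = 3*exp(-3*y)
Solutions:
 h(y) = C1 - exp(-3*y)


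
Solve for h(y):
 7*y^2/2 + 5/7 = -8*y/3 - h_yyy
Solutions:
 h(y) = C1 + C2*y + C3*y^2 - 7*y^5/120 - y^4/9 - 5*y^3/42


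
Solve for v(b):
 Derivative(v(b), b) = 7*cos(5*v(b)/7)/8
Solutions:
 -7*b/8 - 7*log(sin(5*v(b)/7) - 1)/10 + 7*log(sin(5*v(b)/7) + 1)/10 = C1


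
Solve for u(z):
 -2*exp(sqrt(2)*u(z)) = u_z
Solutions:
 u(z) = sqrt(2)*(2*log(1/(C1 + 2*z)) - log(2))/4


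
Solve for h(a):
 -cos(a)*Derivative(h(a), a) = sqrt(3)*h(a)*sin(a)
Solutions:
 h(a) = C1*cos(a)^(sqrt(3))


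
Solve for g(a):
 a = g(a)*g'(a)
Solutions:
 g(a) = -sqrt(C1 + a^2)
 g(a) = sqrt(C1 + a^2)


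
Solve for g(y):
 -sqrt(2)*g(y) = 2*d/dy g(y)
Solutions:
 g(y) = C1*exp(-sqrt(2)*y/2)


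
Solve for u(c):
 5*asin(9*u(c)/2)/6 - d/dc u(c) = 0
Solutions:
 Integral(1/asin(9*_y/2), (_y, u(c))) = C1 + 5*c/6


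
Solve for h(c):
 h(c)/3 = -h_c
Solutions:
 h(c) = C1*exp(-c/3)


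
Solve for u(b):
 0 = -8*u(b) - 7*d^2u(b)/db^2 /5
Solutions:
 u(b) = C1*sin(2*sqrt(70)*b/7) + C2*cos(2*sqrt(70)*b/7)


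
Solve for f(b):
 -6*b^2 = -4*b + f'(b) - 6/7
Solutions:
 f(b) = C1 - 2*b^3 + 2*b^2 + 6*b/7


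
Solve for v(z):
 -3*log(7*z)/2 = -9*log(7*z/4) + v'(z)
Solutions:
 v(z) = C1 + 15*z*log(z)/2 - 18*z*log(2) - 15*z/2 + 15*z*log(7)/2


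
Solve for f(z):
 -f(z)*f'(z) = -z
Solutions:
 f(z) = -sqrt(C1 + z^2)
 f(z) = sqrt(C1 + z^2)


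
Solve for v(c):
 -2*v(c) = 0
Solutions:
 v(c) = 0


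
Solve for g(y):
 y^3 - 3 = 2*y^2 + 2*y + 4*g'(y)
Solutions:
 g(y) = C1 + y^4/16 - y^3/6 - y^2/4 - 3*y/4


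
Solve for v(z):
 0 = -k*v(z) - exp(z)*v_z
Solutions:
 v(z) = C1*exp(k*exp(-z))


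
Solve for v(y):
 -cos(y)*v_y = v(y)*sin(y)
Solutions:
 v(y) = C1*cos(y)


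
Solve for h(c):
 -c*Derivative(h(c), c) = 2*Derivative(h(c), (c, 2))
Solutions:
 h(c) = C1 + C2*erf(c/2)


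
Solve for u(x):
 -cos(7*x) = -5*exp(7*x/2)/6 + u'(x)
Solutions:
 u(x) = C1 + 5*exp(7*x/2)/21 - sin(7*x)/7


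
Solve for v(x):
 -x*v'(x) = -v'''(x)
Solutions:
 v(x) = C1 + Integral(C2*airyai(x) + C3*airybi(x), x)


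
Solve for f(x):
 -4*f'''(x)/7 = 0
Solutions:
 f(x) = C1 + C2*x + C3*x^2


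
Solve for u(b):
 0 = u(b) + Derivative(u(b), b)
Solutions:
 u(b) = C1*exp(-b)


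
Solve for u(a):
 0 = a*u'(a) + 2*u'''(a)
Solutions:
 u(a) = C1 + Integral(C2*airyai(-2^(2/3)*a/2) + C3*airybi(-2^(2/3)*a/2), a)


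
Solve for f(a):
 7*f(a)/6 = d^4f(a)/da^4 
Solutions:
 f(a) = C1*exp(-6^(3/4)*7^(1/4)*a/6) + C2*exp(6^(3/4)*7^(1/4)*a/6) + C3*sin(6^(3/4)*7^(1/4)*a/6) + C4*cos(6^(3/4)*7^(1/4)*a/6)


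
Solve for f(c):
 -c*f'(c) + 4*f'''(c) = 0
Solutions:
 f(c) = C1 + Integral(C2*airyai(2^(1/3)*c/2) + C3*airybi(2^(1/3)*c/2), c)


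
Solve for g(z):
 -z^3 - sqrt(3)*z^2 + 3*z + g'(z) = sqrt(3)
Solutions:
 g(z) = C1 + z^4/4 + sqrt(3)*z^3/3 - 3*z^2/2 + sqrt(3)*z


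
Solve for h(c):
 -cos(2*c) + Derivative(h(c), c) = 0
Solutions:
 h(c) = C1 + sin(2*c)/2


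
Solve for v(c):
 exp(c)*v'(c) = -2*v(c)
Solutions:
 v(c) = C1*exp(2*exp(-c))


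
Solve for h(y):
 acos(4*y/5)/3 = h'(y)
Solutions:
 h(y) = C1 + y*acos(4*y/5)/3 - sqrt(25 - 16*y^2)/12


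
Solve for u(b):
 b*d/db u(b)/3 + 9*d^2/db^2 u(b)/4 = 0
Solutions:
 u(b) = C1 + C2*erf(sqrt(6)*b/9)


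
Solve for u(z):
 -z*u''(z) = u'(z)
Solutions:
 u(z) = C1 + C2*log(z)


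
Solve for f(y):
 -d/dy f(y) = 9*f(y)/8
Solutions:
 f(y) = C1*exp(-9*y/8)


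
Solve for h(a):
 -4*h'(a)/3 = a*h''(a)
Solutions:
 h(a) = C1 + C2/a^(1/3)


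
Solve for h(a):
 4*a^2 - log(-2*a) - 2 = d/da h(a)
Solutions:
 h(a) = C1 + 4*a^3/3 - a*log(-a) + a*(-1 - log(2))


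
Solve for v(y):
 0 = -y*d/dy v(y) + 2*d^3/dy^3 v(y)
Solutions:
 v(y) = C1 + Integral(C2*airyai(2^(2/3)*y/2) + C3*airybi(2^(2/3)*y/2), y)


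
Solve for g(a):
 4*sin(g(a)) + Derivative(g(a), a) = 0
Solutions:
 g(a) = -acos((-C1 - exp(8*a))/(C1 - exp(8*a))) + 2*pi
 g(a) = acos((-C1 - exp(8*a))/(C1 - exp(8*a)))


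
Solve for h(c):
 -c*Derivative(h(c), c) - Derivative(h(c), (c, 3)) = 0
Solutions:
 h(c) = C1 + Integral(C2*airyai(-c) + C3*airybi(-c), c)


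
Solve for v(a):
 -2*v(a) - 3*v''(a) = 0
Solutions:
 v(a) = C1*sin(sqrt(6)*a/3) + C2*cos(sqrt(6)*a/3)


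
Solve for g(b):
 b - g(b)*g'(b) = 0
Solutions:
 g(b) = -sqrt(C1 + b^2)
 g(b) = sqrt(C1 + b^2)


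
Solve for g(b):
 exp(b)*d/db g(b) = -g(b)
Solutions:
 g(b) = C1*exp(exp(-b))


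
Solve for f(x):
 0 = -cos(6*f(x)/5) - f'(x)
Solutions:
 x - 5*log(sin(6*f(x)/5) - 1)/12 + 5*log(sin(6*f(x)/5) + 1)/12 = C1


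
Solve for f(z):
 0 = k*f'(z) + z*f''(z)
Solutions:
 f(z) = C1 + z^(1 - re(k))*(C2*sin(log(z)*Abs(im(k))) + C3*cos(log(z)*im(k)))


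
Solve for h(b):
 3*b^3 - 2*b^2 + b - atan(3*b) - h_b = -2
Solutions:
 h(b) = C1 + 3*b^4/4 - 2*b^3/3 + b^2/2 - b*atan(3*b) + 2*b + log(9*b^2 + 1)/6


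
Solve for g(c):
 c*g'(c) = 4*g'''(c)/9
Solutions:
 g(c) = C1 + Integral(C2*airyai(2^(1/3)*3^(2/3)*c/2) + C3*airybi(2^(1/3)*3^(2/3)*c/2), c)


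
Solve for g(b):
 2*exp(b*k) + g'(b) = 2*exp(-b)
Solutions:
 g(b) = C1 - 2*exp(-b) - 2*exp(b*k)/k


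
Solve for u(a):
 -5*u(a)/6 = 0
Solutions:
 u(a) = 0


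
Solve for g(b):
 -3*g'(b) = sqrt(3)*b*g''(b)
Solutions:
 g(b) = C1 + C2*b^(1 - sqrt(3))


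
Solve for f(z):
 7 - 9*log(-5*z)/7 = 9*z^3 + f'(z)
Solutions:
 f(z) = C1 - 9*z^4/4 - 9*z*log(-z)/7 + z*(58 - 9*log(5))/7


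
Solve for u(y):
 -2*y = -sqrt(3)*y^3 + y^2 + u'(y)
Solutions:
 u(y) = C1 + sqrt(3)*y^4/4 - y^3/3 - y^2


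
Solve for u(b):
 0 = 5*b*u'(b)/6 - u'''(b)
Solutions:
 u(b) = C1 + Integral(C2*airyai(5^(1/3)*6^(2/3)*b/6) + C3*airybi(5^(1/3)*6^(2/3)*b/6), b)


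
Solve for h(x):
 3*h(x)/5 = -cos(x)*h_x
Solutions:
 h(x) = C1*(sin(x) - 1)^(3/10)/(sin(x) + 1)^(3/10)


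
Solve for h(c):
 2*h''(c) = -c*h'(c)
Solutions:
 h(c) = C1 + C2*erf(c/2)


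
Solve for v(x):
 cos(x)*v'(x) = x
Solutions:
 v(x) = C1 + Integral(x/cos(x), x)


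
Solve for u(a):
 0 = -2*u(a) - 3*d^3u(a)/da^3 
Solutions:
 u(a) = C3*exp(-2^(1/3)*3^(2/3)*a/3) + (C1*sin(2^(1/3)*3^(1/6)*a/2) + C2*cos(2^(1/3)*3^(1/6)*a/2))*exp(2^(1/3)*3^(2/3)*a/6)


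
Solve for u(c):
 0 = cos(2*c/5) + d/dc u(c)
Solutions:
 u(c) = C1 - 5*sin(2*c/5)/2


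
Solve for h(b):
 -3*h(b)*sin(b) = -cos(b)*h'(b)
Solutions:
 h(b) = C1/cos(b)^3


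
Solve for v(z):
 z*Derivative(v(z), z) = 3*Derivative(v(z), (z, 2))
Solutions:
 v(z) = C1 + C2*erfi(sqrt(6)*z/6)


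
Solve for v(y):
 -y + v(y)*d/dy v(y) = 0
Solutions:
 v(y) = -sqrt(C1 + y^2)
 v(y) = sqrt(C1 + y^2)


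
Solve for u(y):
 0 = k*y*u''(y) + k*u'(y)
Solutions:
 u(y) = C1 + C2*log(y)


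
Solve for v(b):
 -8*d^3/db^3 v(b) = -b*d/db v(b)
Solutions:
 v(b) = C1 + Integral(C2*airyai(b/2) + C3*airybi(b/2), b)


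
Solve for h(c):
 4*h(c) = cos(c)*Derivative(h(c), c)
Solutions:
 h(c) = C1*(sin(c)^2 + 2*sin(c) + 1)/(sin(c)^2 - 2*sin(c) + 1)


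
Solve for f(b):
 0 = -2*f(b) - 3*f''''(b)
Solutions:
 f(b) = (C1*sin(6^(3/4)*b/6) + C2*cos(6^(3/4)*b/6))*exp(-6^(3/4)*b/6) + (C3*sin(6^(3/4)*b/6) + C4*cos(6^(3/4)*b/6))*exp(6^(3/4)*b/6)


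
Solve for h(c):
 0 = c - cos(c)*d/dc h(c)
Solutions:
 h(c) = C1 + Integral(c/cos(c), c)


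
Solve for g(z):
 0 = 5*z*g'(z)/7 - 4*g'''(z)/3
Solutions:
 g(z) = C1 + Integral(C2*airyai(1470^(1/3)*z/14) + C3*airybi(1470^(1/3)*z/14), z)


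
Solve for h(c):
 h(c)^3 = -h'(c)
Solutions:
 h(c) = -sqrt(2)*sqrt(-1/(C1 - c))/2
 h(c) = sqrt(2)*sqrt(-1/(C1 - c))/2


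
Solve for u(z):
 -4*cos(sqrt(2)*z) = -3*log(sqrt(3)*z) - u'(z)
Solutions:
 u(z) = C1 - 3*z*log(z) - 3*z*log(3)/2 + 3*z + 2*sqrt(2)*sin(sqrt(2)*z)


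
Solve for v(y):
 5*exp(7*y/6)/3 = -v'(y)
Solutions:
 v(y) = C1 - 10*exp(7*y/6)/7


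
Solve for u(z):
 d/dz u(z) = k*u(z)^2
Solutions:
 u(z) = -1/(C1 + k*z)


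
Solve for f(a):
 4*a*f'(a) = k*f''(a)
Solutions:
 f(a) = C1 + C2*erf(sqrt(2)*a*sqrt(-1/k))/sqrt(-1/k)


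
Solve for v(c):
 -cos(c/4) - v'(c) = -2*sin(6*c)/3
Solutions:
 v(c) = C1 - 4*sin(c/4) - cos(6*c)/9


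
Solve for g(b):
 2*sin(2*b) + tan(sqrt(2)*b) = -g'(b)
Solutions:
 g(b) = C1 + sqrt(2)*log(cos(sqrt(2)*b))/2 + cos(2*b)


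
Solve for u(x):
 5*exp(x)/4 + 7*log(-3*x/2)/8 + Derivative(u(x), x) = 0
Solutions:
 u(x) = C1 - 7*x*log(-x)/8 + 7*x*(-log(3) + log(2) + 1)/8 - 5*exp(x)/4


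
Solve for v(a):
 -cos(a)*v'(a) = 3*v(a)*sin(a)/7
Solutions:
 v(a) = C1*cos(a)^(3/7)


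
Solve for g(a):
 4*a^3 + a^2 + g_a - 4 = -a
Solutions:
 g(a) = C1 - a^4 - a^3/3 - a^2/2 + 4*a


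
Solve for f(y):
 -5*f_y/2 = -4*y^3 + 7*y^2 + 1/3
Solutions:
 f(y) = C1 + 2*y^4/5 - 14*y^3/15 - 2*y/15


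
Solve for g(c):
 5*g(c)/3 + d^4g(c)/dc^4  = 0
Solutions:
 g(c) = (C1*sin(sqrt(2)*3^(3/4)*5^(1/4)*c/6) + C2*cos(sqrt(2)*3^(3/4)*5^(1/4)*c/6))*exp(-sqrt(2)*3^(3/4)*5^(1/4)*c/6) + (C3*sin(sqrt(2)*3^(3/4)*5^(1/4)*c/6) + C4*cos(sqrt(2)*3^(3/4)*5^(1/4)*c/6))*exp(sqrt(2)*3^(3/4)*5^(1/4)*c/6)


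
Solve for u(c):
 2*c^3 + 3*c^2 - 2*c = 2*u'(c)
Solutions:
 u(c) = C1 + c^4/4 + c^3/2 - c^2/2


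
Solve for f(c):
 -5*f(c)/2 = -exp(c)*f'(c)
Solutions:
 f(c) = C1*exp(-5*exp(-c)/2)


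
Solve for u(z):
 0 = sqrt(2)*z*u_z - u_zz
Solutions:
 u(z) = C1 + C2*erfi(2^(3/4)*z/2)


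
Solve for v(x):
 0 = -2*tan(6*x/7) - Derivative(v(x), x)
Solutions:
 v(x) = C1 + 7*log(cos(6*x/7))/3


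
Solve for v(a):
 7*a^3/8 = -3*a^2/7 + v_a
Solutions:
 v(a) = C1 + 7*a^4/32 + a^3/7


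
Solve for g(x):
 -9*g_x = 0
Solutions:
 g(x) = C1


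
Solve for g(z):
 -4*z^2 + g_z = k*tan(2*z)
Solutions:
 g(z) = C1 - k*log(cos(2*z))/2 + 4*z^3/3


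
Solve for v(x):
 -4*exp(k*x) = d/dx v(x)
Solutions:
 v(x) = C1 - 4*exp(k*x)/k


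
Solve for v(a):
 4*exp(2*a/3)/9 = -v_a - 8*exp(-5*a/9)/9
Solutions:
 v(a) = C1 - 2*exp(2*a/3)/3 + 8*exp(-5*a/9)/5


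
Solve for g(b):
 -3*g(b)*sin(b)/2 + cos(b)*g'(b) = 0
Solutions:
 g(b) = C1/cos(b)^(3/2)


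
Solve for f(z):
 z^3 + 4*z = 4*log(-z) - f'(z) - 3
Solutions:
 f(z) = C1 - z^4/4 - 2*z^2 + 4*z*log(-z) - 7*z


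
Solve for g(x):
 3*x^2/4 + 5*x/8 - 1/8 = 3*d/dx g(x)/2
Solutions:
 g(x) = C1 + x^3/6 + 5*x^2/24 - x/12


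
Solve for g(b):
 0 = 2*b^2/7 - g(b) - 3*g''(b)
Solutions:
 g(b) = C1*sin(sqrt(3)*b/3) + C2*cos(sqrt(3)*b/3) + 2*b^2/7 - 12/7


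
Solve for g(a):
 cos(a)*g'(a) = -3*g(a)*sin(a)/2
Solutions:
 g(a) = C1*cos(a)^(3/2)


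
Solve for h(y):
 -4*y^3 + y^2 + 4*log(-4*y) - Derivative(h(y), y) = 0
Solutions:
 h(y) = C1 - y^4 + y^3/3 + 4*y*log(-y) + 4*y*(-1 + 2*log(2))


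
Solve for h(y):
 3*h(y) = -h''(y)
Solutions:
 h(y) = C1*sin(sqrt(3)*y) + C2*cos(sqrt(3)*y)


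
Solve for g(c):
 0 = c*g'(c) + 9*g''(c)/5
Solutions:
 g(c) = C1 + C2*erf(sqrt(10)*c/6)


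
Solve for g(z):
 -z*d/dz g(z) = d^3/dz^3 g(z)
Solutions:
 g(z) = C1 + Integral(C2*airyai(-z) + C3*airybi(-z), z)


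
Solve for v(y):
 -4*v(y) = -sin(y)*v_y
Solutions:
 v(y) = C1*(cos(y)^2 - 2*cos(y) + 1)/(cos(y)^2 + 2*cos(y) + 1)


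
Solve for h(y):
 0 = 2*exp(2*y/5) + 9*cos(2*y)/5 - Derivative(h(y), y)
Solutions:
 h(y) = C1 + 5*exp(2*y/5) + 9*sin(2*y)/10


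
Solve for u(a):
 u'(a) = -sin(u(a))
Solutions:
 u(a) = -acos((-C1 - exp(2*a))/(C1 - exp(2*a))) + 2*pi
 u(a) = acos((-C1 - exp(2*a))/(C1 - exp(2*a)))


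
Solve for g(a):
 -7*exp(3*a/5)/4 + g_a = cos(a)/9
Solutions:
 g(a) = C1 + 35*exp(3*a/5)/12 + sin(a)/9


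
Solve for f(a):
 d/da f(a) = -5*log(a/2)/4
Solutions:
 f(a) = C1 - 5*a*log(a)/4 + 5*a*log(2)/4 + 5*a/4


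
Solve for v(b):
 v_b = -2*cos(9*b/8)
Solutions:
 v(b) = C1 - 16*sin(9*b/8)/9


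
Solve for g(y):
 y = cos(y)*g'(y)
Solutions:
 g(y) = C1 + Integral(y/cos(y), y)


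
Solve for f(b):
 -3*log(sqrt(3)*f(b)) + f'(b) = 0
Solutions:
 -2*Integral(1/(2*log(_y) + log(3)), (_y, f(b)))/3 = C1 - b


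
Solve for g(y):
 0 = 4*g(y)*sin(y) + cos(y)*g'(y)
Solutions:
 g(y) = C1*cos(y)^4


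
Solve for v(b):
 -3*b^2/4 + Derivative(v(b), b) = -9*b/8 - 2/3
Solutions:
 v(b) = C1 + b^3/4 - 9*b^2/16 - 2*b/3


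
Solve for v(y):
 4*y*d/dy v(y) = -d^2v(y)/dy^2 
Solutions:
 v(y) = C1 + C2*erf(sqrt(2)*y)


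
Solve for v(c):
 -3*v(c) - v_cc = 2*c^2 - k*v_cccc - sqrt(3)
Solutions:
 v(c) = C1*exp(-sqrt(2)*c*sqrt((1 - sqrt(12*k + 1))/k)/2) + C2*exp(sqrt(2)*c*sqrt((1 - sqrt(12*k + 1))/k)/2) + C3*exp(-sqrt(2)*c*sqrt((sqrt(12*k + 1) + 1)/k)/2) + C4*exp(sqrt(2)*c*sqrt((sqrt(12*k + 1) + 1)/k)/2) - 2*c^2/3 + 4/9 + sqrt(3)/3


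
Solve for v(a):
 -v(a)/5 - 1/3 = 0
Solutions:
 v(a) = -5/3


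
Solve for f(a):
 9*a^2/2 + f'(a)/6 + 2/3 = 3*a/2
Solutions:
 f(a) = C1 - 9*a^3 + 9*a^2/2 - 4*a


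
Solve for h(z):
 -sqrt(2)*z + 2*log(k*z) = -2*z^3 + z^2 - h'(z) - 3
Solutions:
 h(z) = C1 - z^4/2 + z^3/3 + sqrt(2)*z^2/2 - 2*z*log(k*z) - z


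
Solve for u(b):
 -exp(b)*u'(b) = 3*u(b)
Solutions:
 u(b) = C1*exp(3*exp(-b))


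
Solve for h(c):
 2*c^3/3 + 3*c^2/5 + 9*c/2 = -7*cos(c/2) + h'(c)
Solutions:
 h(c) = C1 + c^4/6 + c^3/5 + 9*c^2/4 + 14*sin(c/2)


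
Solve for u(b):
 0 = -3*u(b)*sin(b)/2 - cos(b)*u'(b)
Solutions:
 u(b) = C1*cos(b)^(3/2)


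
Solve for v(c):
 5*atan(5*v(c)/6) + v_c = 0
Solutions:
 Integral(1/atan(5*_y/6), (_y, v(c))) = C1 - 5*c


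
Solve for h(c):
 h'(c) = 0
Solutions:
 h(c) = C1


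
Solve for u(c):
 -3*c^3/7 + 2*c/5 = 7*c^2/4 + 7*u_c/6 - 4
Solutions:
 u(c) = C1 - 9*c^4/98 - c^3/2 + 6*c^2/35 + 24*c/7


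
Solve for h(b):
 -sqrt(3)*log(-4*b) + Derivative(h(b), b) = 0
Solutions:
 h(b) = C1 + sqrt(3)*b*log(-b) + sqrt(3)*b*(-1 + 2*log(2))


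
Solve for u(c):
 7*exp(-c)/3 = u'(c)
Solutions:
 u(c) = C1 - 7*exp(-c)/3


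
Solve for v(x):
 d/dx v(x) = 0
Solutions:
 v(x) = C1


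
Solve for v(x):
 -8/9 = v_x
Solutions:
 v(x) = C1 - 8*x/9


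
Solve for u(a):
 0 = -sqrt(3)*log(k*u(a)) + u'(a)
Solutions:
 li(k*u(a))/k = C1 + sqrt(3)*a


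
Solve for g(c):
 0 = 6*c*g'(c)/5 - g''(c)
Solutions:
 g(c) = C1 + C2*erfi(sqrt(15)*c/5)


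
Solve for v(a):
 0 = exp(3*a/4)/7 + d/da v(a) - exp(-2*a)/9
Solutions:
 v(a) = C1 - 4*exp(3*a/4)/21 - exp(-2*a)/18


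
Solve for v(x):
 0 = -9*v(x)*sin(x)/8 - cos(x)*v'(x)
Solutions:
 v(x) = C1*cos(x)^(9/8)


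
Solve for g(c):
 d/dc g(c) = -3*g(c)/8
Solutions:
 g(c) = C1*exp(-3*c/8)


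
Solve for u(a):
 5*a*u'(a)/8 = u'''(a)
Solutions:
 u(a) = C1 + Integral(C2*airyai(5^(1/3)*a/2) + C3*airybi(5^(1/3)*a/2), a)


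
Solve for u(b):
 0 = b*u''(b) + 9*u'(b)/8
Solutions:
 u(b) = C1 + C2/b^(1/8)


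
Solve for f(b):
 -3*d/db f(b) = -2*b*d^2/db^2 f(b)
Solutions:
 f(b) = C1 + C2*b^(5/2)


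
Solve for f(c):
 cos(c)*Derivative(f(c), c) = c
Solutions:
 f(c) = C1 + Integral(c/cos(c), c)


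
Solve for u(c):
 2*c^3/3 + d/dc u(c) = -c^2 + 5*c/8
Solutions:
 u(c) = C1 - c^4/6 - c^3/3 + 5*c^2/16


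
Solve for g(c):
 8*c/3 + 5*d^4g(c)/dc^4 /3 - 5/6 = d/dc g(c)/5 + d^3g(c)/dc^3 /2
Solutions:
 g(c) = C1 + C2*exp(c*(-(2*sqrt(930) + 61)^(1/3) - 1/(2*sqrt(930) + 61)^(1/3) + 2)/20)*sin(sqrt(3)*c*(-(2*sqrt(930) + 61)^(1/3) + (2*sqrt(930) + 61)^(-1/3))/20) + C3*exp(c*(-(2*sqrt(930) + 61)^(1/3) - 1/(2*sqrt(930) + 61)^(1/3) + 2)/20)*cos(sqrt(3)*c*(-(2*sqrt(930) + 61)^(1/3) + (2*sqrt(930) + 61)^(-1/3))/20) + C4*exp(c*((2*sqrt(930) + 61)^(-1/3) + 1 + (2*sqrt(930) + 61)^(1/3))/10) + 20*c^2/3 - 25*c/6


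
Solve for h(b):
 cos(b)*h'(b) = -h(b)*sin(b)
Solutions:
 h(b) = C1*cos(b)


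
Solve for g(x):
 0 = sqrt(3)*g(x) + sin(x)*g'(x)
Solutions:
 g(x) = C1*(cos(x) + 1)^(sqrt(3)/2)/(cos(x) - 1)^(sqrt(3)/2)


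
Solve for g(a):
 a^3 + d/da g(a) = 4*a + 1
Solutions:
 g(a) = C1 - a^4/4 + 2*a^2 + a


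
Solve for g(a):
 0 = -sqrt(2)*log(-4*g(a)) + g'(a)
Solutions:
 -sqrt(2)*Integral(1/(log(-_y) + 2*log(2)), (_y, g(a)))/2 = C1 - a


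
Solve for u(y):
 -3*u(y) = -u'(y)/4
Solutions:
 u(y) = C1*exp(12*y)


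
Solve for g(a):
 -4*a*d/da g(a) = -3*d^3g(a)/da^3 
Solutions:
 g(a) = C1 + Integral(C2*airyai(6^(2/3)*a/3) + C3*airybi(6^(2/3)*a/3), a)


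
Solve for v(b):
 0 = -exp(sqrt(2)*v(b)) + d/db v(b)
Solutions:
 v(b) = sqrt(2)*(2*log(-1/(C1 + b)) - log(2))/4


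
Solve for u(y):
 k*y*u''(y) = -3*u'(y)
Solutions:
 u(y) = C1 + y^(((re(k) - 3)*re(k) + im(k)^2)/(re(k)^2 + im(k)^2))*(C2*sin(3*log(y)*Abs(im(k))/(re(k)^2 + im(k)^2)) + C3*cos(3*log(y)*im(k)/(re(k)^2 + im(k)^2)))


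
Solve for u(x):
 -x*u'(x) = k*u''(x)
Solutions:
 u(x) = C1 + C2*sqrt(k)*erf(sqrt(2)*x*sqrt(1/k)/2)


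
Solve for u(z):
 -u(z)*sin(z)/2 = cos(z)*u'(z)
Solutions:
 u(z) = C1*sqrt(cos(z))


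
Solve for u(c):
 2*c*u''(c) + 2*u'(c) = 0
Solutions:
 u(c) = C1 + C2*log(c)


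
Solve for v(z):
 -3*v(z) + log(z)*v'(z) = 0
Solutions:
 v(z) = C1*exp(3*li(z))


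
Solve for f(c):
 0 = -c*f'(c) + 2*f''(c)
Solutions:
 f(c) = C1 + C2*erfi(c/2)


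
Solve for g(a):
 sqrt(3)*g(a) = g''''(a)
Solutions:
 g(a) = C1*exp(-3^(1/8)*a) + C2*exp(3^(1/8)*a) + C3*sin(3^(1/8)*a) + C4*cos(3^(1/8)*a)


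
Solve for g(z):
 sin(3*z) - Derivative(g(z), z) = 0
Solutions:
 g(z) = C1 - cos(3*z)/3
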